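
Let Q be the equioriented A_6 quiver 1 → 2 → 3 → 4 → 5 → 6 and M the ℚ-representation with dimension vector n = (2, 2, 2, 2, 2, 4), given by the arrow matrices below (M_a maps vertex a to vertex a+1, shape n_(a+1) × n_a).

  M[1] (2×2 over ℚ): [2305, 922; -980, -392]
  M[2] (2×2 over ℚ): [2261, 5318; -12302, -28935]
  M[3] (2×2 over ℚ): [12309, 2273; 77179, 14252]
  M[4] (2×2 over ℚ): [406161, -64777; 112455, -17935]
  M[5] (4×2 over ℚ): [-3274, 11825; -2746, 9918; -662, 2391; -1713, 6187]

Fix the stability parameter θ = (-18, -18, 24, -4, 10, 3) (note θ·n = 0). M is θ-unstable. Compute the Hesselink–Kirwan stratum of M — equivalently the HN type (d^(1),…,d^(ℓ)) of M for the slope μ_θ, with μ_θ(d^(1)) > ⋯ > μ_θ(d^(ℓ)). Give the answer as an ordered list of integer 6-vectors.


Via rank(M_{q-1}∘⋯∘M_p): M ≅ I[1,1], I[1,4], I[2,6], I[5,6], I[6,6]^2.
μ_θ-semistable layers: μ^(1)=10; μ^(2)=33/4; μ^(3)=13/2; μ^(4)=3; μ^(5)=-18

((0, 0, 1, 1, 0, 0); (0, 0, 1, 1, 1, 1); (0, 0, 0, 0, 1, 1); (0, 0, 0, 0, 0, 2); (2, 2, 0, 0, 0, 0))


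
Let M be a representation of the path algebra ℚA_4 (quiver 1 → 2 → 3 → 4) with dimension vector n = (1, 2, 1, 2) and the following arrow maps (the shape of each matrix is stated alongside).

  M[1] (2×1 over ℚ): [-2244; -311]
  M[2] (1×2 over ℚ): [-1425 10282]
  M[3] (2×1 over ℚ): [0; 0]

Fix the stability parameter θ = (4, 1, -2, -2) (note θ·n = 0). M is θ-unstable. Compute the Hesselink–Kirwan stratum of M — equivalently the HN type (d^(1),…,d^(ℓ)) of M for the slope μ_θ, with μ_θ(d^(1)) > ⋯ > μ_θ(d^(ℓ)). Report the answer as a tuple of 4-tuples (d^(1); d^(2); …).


Via rank(M_{q-1}∘⋯∘M_p): M ≅ I[1,3], I[2,2], I[4,4]^2.
μ_θ-semistable layers: μ^(1)=1; μ^(2)=-2

((1, 2, 1, 0); (0, 0, 0, 2))


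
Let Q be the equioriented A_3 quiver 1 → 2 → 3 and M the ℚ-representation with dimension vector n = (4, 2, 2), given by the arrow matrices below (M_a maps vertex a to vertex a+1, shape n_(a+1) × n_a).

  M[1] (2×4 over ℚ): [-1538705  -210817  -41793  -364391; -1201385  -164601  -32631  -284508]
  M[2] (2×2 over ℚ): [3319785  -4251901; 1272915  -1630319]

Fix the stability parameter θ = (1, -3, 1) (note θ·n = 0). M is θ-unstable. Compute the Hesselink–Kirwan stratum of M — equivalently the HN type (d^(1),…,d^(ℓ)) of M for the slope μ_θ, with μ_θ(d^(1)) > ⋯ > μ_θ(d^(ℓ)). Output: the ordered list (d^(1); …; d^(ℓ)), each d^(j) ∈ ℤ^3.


Barcode: M ≅ I[1,1]^2, I[1,2], I[1,3], I[3,3]. HN layers by μ_θ (2 steps, strictly decreasing):
  μ^(1)=1; μ^(2)=-1

((2, 0, 2); (2, 2, 0))


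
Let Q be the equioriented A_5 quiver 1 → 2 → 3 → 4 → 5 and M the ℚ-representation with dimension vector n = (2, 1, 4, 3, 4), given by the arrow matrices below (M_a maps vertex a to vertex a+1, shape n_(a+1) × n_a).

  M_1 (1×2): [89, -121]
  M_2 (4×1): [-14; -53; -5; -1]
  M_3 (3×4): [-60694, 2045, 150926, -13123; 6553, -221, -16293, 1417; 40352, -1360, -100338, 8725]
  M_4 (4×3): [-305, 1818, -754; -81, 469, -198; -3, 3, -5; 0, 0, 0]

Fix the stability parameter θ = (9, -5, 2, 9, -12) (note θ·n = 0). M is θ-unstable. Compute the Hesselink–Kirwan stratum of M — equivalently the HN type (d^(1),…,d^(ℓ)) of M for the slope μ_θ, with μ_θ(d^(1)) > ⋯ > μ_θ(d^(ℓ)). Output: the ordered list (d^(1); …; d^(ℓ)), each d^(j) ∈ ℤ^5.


Interval decomposition of M: I[1,1], I[1,5], I[3,3], I[3,5]^2, I[5,5].
HN type (ℓ=5): μ^(1)=9; μ^(2)=2; μ^(3)=3/5; μ^(4)=-1/3; μ^(5)=-12

((1, 0, 0, 0, 0); (0, 0, 1, 0, 0); (1, 1, 1, 1, 1); (0, 0, 2, 2, 2); (0, 0, 0, 0, 1))


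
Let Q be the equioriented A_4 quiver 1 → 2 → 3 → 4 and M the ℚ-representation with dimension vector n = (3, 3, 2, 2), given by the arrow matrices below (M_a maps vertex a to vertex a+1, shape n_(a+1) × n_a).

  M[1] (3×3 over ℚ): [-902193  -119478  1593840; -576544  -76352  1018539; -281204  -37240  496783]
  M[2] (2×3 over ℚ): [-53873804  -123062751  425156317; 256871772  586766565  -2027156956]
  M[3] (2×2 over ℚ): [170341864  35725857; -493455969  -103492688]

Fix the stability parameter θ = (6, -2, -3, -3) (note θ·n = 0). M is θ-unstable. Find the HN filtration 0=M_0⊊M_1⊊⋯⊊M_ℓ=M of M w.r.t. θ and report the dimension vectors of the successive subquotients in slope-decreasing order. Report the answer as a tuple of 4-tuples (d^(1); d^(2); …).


Via rank(M_{q-1}∘⋯∘M_p): M ≅ I[1,1], I[1,2], I[1,4], I[2,4].
μ_θ-semistable layers: μ^(1)=6; μ^(2)=2; μ^(3)=-1/2; μ^(4)=-8/3

((1, 0, 0, 0); (1, 1, 0, 0); (1, 1, 1, 1); (0, 1, 1, 1))


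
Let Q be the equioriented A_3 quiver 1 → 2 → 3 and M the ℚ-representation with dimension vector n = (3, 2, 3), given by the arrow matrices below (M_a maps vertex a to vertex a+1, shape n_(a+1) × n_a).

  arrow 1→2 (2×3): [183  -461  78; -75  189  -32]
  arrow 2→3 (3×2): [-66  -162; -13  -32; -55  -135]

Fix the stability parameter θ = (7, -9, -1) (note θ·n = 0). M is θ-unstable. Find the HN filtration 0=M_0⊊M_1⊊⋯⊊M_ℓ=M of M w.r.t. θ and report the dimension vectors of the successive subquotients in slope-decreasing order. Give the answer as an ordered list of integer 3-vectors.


Barcode: M ≅ I[1,1], I[1,3]^2, I[3,3]. HN layers by μ_θ (2 steps, strictly decreasing):
  μ^(1)=7; μ^(2)=-1

((1, 0, 0); (2, 2, 3))


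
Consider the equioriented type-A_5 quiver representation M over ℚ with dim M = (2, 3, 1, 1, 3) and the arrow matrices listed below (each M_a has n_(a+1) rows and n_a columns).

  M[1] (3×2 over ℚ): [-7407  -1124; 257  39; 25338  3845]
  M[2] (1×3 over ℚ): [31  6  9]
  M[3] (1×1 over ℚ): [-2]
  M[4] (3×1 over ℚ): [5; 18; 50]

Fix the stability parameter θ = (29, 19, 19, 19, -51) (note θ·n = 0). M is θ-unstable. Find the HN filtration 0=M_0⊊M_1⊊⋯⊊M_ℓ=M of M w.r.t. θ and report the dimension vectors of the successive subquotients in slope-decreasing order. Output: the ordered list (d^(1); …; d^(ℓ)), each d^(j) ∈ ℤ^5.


Via rank(M_{q-1}∘⋯∘M_p): M ≅ I[1,2], I[1,5], I[2,2], I[5,5]^2.
μ_θ-semistable layers: μ^(1)=24; μ^(2)=19; μ^(3)=7; μ^(4)=-51

((1, 1, 0, 0, 0); (0, 1, 0, 0, 0); (1, 1, 1, 1, 1); (0, 0, 0, 0, 2))


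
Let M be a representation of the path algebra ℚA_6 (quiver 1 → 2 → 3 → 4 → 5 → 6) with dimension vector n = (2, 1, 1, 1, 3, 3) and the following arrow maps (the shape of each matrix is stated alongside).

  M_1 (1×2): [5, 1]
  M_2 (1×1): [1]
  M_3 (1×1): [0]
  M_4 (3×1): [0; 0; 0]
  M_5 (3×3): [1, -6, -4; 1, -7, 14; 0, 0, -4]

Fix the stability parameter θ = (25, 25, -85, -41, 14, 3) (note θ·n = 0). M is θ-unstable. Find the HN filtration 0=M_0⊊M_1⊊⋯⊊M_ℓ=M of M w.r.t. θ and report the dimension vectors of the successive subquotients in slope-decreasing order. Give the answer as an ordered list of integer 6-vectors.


Via rank(M_{q-1}∘⋯∘M_p): M ≅ I[1,1], I[1,3], I[4,4], I[5,6]^3.
μ_θ-semistable layers: μ^(1)=25; μ^(2)=17/2; μ^(3)=-35/3; μ^(4)=-41

((1, 0, 0, 0, 0, 0); (0, 0, 0, 0, 3, 3); (1, 1, 1, 0, 0, 0); (0, 0, 0, 1, 0, 0))


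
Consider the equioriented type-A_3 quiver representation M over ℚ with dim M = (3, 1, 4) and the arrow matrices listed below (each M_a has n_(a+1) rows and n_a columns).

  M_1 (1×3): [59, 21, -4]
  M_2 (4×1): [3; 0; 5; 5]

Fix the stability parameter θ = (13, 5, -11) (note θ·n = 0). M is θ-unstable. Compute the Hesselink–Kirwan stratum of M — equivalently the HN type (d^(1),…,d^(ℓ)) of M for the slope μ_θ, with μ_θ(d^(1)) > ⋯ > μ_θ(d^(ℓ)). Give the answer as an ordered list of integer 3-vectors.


Via rank(M_{q-1}∘⋯∘M_p): M ≅ I[1,1]^2, I[1,3], I[3,3]^3.
μ_θ-semistable layers: μ^(1)=13; μ^(2)=7/3; μ^(3)=-11

((2, 0, 0); (1, 1, 1); (0, 0, 3))


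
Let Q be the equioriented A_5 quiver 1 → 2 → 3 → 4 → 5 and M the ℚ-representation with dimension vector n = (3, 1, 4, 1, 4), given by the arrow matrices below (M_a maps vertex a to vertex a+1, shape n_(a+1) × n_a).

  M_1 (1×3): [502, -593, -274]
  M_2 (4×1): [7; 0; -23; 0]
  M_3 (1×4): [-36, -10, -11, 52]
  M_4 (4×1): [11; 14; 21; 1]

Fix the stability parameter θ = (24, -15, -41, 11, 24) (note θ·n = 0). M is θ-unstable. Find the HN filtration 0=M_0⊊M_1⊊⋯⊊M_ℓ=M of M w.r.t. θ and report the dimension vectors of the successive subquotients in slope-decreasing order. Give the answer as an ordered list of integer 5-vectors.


Via rank(M_{q-1}∘⋯∘M_p): M ≅ I[1,1]^2, I[1,5], I[3,3]^3, I[5,5]^3.
μ_θ-semistable layers: μ^(1)=24; μ^(2)=11; μ^(3)=-32/3; μ^(4)=-41

((2, 0, 0, 0, 4); (0, 0, 0, 1, 0); (1, 1, 1, 0, 0); (0, 0, 3, 0, 0))


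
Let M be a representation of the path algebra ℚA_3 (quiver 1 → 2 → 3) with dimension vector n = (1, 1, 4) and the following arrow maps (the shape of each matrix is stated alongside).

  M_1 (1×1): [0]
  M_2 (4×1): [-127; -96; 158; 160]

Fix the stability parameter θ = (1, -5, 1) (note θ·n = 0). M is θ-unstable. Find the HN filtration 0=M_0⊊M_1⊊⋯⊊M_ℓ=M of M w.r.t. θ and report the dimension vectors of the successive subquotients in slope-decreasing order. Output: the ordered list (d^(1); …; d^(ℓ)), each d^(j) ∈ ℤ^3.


Interval decomposition of M: I[1,1], I[2,3], I[3,3]^3.
HN type (ℓ=2): μ^(1)=1; μ^(2)=-5

((1, 0, 4); (0, 1, 0))


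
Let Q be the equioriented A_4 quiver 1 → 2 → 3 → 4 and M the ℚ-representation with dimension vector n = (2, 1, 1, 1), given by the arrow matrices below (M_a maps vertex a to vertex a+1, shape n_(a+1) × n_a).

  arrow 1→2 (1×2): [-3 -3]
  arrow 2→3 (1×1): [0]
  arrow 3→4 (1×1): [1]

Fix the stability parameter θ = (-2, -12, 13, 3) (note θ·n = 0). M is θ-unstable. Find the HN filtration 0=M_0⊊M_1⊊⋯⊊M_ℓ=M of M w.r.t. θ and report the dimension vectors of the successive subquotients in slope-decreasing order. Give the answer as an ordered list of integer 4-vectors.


Interval decomposition of M: I[1,1], I[1,2], I[3,4].
HN type (ℓ=3): μ^(1)=8; μ^(2)=-2; μ^(3)=-7

((0, 0, 1, 1); (1, 0, 0, 0); (1, 1, 0, 0))


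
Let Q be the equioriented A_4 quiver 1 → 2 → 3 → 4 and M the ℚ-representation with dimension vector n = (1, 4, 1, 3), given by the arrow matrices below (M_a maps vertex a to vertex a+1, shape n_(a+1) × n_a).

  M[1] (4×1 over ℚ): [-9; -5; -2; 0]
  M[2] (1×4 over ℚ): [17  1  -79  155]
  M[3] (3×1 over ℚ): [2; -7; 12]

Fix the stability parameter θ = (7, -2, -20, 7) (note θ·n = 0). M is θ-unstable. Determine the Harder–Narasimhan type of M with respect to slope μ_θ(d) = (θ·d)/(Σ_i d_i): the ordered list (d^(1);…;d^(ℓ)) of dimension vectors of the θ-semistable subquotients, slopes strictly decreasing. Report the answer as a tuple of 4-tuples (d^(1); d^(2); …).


Barcode: M ≅ I[1,2], I[2,2]^2, I[2,4], I[4,4]^2. HN layers by μ_θ (4 steps, strictly decreasing):
  μ^(1)=7; μ^(2)=5/2; μ^(3)=-2; μ^(4)=-11

((0, 0, 0, 3); (1, 1, 0, 0); (0, 2, 0, 0); (0, 1, 1, 0))


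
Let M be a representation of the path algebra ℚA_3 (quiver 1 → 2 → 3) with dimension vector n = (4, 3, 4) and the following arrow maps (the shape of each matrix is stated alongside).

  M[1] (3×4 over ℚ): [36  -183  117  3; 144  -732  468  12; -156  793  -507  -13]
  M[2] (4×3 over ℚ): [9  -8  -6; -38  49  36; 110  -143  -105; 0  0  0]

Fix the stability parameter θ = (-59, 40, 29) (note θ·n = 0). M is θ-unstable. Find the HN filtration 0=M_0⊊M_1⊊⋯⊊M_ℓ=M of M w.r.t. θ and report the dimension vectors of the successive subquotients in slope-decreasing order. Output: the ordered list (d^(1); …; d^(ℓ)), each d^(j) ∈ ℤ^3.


Interval decomposition of M: I[1,1]^3, I[1,3], I[2,3]^2, I[3,3].
HN type (ℓ=3): μ^(1)=69/2; μ^(2)=29; μ^(3)=-59

((0, 3, 3); (0, 0, 1); (4, 0, 0))


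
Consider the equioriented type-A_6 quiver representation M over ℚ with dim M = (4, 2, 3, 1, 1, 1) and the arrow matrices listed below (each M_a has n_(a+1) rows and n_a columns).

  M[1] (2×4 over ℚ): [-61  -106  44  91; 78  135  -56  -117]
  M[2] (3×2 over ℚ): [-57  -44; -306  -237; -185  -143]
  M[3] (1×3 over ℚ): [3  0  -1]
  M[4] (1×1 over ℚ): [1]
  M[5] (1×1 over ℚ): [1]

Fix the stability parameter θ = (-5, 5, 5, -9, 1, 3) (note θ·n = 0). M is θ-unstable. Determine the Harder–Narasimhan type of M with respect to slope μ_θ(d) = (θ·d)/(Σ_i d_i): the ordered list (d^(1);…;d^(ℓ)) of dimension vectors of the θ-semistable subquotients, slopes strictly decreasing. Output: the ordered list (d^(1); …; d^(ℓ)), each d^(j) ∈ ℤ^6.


Via rank(M_{q-1}∘⋯∘M_p): M ≅ I[1,1]^2, I[1,3], I[1,6], I[3,3].
μ_θ-semistable layers: μ^(1)=5; μ^(2)=3; μ^(3)=1; μ^(4)=1/3; μ^(5)=-5

((0, 1, 2, 0, 0, 0); (0, 0, 0, 0, 0, 1); (0, 0, 0, 0, 1, 0); (0, 1, 1, 1, 0, 0); (4, 0, 0, 0, 0, 0))


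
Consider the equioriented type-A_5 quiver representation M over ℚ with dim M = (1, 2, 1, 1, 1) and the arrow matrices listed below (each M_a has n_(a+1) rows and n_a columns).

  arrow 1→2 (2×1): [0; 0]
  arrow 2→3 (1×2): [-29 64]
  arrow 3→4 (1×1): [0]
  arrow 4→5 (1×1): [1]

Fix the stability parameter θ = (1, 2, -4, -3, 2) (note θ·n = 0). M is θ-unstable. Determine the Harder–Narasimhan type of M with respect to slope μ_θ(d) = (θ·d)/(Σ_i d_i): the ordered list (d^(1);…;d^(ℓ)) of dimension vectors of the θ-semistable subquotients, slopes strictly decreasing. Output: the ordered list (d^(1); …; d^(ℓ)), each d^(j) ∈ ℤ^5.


Barcode: M ≅ I[1,1], I[2,2], I[2,3], I[4,5]. HN layers by μ_θ (4 steps, strictly decreasing):
  μ^(1)=2; μ^(2)=1; μ^(3)=-1; μ^(4)=-3

((0, 1, 0, 0, 1); (1, 0, 0, 0, 0); (0, 1, 1, 0, 0); (0, 0, 0, 1, 0))


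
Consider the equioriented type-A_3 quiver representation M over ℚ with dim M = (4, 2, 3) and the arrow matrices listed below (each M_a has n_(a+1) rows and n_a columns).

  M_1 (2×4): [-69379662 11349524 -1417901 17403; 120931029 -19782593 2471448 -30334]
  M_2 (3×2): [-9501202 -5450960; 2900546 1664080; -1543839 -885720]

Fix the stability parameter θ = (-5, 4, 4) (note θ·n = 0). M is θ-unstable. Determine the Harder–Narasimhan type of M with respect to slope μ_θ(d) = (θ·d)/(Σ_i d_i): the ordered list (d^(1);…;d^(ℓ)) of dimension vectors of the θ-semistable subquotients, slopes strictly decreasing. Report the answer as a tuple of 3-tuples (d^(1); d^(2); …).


Barcode: M ≅ I[1,1]^2, I[1,2], I[1,3], I[3,3]^2. HN layers by μ_θ (2 steps, strictly decreasing):
  μ^(1)=4; μ^(2)=-5

((0, 2, 3); (4, 0, 0))


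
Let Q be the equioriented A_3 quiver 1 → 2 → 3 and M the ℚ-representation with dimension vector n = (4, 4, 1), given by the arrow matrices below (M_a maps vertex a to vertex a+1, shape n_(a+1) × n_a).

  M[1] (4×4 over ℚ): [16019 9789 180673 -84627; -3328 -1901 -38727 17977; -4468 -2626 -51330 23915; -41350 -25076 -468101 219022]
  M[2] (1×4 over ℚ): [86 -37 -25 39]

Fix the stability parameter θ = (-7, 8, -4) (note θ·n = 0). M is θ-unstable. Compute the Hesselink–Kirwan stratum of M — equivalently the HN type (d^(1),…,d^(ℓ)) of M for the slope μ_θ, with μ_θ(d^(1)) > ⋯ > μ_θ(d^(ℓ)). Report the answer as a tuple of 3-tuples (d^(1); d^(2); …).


Barcode: M ≅ I[1,2]^3, I[1,3]. HN layers by μ_θ (3 steps, strictly decreasing):
  μ^(1)=8; μ^(2)=2; μ^(3)=-7

((0, 3, 0); (0, 1, 1); (4, 0, 0))


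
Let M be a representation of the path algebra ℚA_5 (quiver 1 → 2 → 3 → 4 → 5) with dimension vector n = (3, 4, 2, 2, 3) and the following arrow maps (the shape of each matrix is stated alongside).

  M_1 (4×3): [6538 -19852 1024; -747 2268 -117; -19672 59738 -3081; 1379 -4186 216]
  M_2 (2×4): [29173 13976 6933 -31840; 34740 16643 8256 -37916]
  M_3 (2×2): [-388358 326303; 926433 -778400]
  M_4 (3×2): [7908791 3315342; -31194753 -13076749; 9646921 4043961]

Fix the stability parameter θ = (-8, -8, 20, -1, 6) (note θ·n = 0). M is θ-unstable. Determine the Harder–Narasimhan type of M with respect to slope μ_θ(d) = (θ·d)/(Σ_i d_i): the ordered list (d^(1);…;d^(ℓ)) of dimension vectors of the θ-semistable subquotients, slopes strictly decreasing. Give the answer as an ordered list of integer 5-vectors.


Interval decomposition of M: I[1,1], I[1,5]^2, I[2,2]^2, I[5,5].
HN type (ℓ=3): μ^(1)=25/3; μ^(2)=6; μ^(3)=-8

((0, 0, 2, 2, 2); (0, 0, 0, 0, 1); (3, 4, 0, 0, 0))


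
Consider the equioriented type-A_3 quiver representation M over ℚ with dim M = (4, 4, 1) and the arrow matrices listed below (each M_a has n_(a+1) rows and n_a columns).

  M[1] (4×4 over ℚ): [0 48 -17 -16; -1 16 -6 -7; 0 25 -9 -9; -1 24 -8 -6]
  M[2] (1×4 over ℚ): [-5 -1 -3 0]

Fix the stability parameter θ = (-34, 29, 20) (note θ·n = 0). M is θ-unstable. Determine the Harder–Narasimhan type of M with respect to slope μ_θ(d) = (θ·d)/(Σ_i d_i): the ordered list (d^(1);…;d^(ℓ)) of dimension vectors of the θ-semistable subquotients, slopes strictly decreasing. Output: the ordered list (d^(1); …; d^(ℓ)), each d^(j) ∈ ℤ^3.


Via rank(M_{q-1}∘⋯∘M_p): M ≅ I[1,2]^3, I[1,3].
μ_θ-semistable layers: μ^(1)=29; μ^(2)=49/2; μ^(3)=-34

((0, 3, 0); (0, 1, 1); (4, 0, 0))


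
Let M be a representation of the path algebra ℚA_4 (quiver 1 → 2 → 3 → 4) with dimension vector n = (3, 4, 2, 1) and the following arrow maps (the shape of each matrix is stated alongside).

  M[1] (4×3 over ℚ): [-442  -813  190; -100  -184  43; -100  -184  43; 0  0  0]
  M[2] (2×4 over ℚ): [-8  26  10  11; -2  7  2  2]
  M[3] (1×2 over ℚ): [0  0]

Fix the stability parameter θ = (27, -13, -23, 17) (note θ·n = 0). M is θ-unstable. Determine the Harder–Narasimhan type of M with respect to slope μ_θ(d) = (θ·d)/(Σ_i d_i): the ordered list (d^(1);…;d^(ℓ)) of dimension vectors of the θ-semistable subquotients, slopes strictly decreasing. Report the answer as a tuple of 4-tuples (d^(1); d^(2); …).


Barcode: M ≅ I[1,1], I[1,2], I[1,3], I[2,2], I[2,3], I[4,4]. HN layers by μ_θ (6 steps, strictly decreasing):
  μ^(1)=27; μ^(2)=17; μ^(3)=7; μ^(4)=-3; μ^(5)=-13; μ^(6)=-18

((1, 0, 0, 0); (0, 0, 0, 1); (1, 1, 0, 0); (1, 1, 1, 0); (0, 1, 0, 0); (0, 1, 1, 0))


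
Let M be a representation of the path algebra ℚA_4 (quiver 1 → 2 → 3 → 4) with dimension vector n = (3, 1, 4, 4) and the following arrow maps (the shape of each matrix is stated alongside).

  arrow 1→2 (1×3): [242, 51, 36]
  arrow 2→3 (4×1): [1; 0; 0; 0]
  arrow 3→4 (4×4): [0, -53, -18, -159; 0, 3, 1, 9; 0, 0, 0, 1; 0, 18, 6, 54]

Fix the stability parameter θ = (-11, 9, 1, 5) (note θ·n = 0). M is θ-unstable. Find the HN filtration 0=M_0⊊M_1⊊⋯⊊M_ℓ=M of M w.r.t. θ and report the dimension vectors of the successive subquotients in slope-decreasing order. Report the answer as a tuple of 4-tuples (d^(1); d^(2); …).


Interval decomposition of M: I[1,1]^2, I[1,3], I[3,4]^3, I[4,4].
HN type (ℓ=3): μ^(1)=5; μ^(2)=1; μ^(3)=-11

((0, 1, 1, 4); (0, 0, 3, 0); (3, 0, 0, 0))


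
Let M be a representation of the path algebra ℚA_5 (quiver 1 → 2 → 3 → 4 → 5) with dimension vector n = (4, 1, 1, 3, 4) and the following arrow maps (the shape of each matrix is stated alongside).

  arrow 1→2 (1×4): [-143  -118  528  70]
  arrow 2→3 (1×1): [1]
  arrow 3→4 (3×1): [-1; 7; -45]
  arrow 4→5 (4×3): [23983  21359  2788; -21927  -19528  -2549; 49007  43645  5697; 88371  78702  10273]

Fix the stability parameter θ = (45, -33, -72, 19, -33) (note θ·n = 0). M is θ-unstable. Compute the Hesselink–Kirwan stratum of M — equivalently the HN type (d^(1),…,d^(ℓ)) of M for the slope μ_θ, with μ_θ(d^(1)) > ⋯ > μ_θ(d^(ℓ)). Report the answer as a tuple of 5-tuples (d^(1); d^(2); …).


Barcode: M ≅ I[1,1]^3, I[1,5], I[4,5]^2, I[5,5]. HN layers by μ_θ (4 steps, strictly decreasing):
  μ^(1)=45; μ^(2)=-7; μ^(3)=-20; μ^(4)=-33

((3, 0, 0, 0, 0); (0, 0, 0, 3, 3); (1, 1, 1, 0, 0); (0, 0, 0, 0, 1))


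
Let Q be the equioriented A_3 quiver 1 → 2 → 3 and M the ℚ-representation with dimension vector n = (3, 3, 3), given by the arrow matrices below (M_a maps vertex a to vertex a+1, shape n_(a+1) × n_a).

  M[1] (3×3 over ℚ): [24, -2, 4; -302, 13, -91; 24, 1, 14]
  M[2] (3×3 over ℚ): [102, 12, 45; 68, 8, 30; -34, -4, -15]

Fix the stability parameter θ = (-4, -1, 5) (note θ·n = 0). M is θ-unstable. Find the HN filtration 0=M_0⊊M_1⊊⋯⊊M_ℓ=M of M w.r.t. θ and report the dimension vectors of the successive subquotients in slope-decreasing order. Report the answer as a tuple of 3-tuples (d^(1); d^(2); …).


Via rank(M_{q-1}∘⋯∘M_p): M ≅ I[1,2]^2, I[1,3], I[3,3]^2.
μ_θ-semistable layers: μ^(1)=5; μ^(2)=-1; μ^(3)=-4

((0, 0, 3); (0, 3, 0); (3, 0, 0))


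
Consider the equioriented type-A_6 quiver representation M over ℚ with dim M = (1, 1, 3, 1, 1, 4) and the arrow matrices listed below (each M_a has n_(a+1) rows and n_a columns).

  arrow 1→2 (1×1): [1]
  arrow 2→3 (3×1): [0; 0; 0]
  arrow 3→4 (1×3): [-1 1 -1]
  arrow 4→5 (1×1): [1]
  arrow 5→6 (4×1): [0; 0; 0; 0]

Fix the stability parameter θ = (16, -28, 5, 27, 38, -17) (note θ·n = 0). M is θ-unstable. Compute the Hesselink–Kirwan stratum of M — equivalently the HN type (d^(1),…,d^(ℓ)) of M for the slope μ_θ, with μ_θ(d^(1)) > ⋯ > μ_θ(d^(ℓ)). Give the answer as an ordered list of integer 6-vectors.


Via rank(M_{q-1}∘⋯∘M_p): M ≅ I[1,2], I[3,3]^2, I[3,5], I[6,6]^4.
μ_θ-semistable layers: μ^(1)=38; μ^(2)=27; μ^(3)=5; μ^(4)=-6; μ^(5)=-17

((0, 0, 0, 0, 1, 0); (0, 0, 0, 1, 0, 0); (0, 0, 3, 0, 0, 0); (1, 1, 0, 0, 0, 0); (0, 0, 0, 0, 0, 4))


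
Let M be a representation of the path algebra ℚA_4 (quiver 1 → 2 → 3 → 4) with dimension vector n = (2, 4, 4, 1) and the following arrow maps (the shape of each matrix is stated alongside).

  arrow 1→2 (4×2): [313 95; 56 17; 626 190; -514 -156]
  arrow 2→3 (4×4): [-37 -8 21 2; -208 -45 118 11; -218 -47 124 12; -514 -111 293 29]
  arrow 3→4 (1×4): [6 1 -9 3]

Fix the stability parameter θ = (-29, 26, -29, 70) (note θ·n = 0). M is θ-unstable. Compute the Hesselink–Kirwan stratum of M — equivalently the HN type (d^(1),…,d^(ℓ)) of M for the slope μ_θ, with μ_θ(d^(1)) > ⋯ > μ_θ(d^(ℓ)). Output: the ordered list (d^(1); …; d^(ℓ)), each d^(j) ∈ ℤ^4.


Barcode: M ≅ I[1,3], I[1,4], I[2,3]^2. HN layers by μ_θ (3 steps, strictly decreasing):
  μ^(1)=70; μ^(2)=-3/2; μ^(3)=-29

((0, 0, 0, 1); (0, 4, 4, 0); (2, 0, 0, 0))


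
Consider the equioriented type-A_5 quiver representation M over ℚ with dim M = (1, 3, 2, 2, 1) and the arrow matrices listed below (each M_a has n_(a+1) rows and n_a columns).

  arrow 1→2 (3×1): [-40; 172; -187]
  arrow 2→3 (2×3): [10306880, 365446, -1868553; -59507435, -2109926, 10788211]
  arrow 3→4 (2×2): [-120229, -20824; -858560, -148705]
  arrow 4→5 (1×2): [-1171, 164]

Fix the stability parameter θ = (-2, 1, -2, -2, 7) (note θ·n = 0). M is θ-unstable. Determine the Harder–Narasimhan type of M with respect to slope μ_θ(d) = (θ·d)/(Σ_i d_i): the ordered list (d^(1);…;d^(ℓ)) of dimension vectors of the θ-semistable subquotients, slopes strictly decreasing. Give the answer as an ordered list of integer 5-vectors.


Via rank(M_{q-1}∘⋯∘M_p): M ≅ I[1,5], I[2,2], I[2,4].
μ_θ-semistable layers: μ^(1)=7; μ^(2)=1; μ^(3)=-1; μ^(4)=-2

((0, 0, 0, 0, 1); (0, 1, 0, 0, 0); (0, 2, 2, 2, 0); (1, 0, 0, 0, 0))


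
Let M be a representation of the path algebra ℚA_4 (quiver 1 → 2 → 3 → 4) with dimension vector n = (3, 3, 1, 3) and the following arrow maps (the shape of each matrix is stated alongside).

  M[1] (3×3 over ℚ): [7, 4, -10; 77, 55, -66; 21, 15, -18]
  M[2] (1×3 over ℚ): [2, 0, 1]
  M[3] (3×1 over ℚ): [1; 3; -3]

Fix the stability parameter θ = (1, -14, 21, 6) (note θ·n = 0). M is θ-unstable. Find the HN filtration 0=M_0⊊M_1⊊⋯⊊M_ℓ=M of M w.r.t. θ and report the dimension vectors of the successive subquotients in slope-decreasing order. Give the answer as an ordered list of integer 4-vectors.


Barcode: M ≅ I[1,1], I[1,2], I[1,4], I[2,2], I[4,4]^2. HN layers by μ_θ (5 steps, strictly decreasing):
  μ^(1)=27/2; μ^(2)=6; μ^(3)=1; μ^(4)=-13/2; μ^(5)=-14

((0, 0, 1, 1); (0, 0, 0, 2); (1, 0, 0, 0); (2, 2, 0, 0); (0, 1, 0, 0))


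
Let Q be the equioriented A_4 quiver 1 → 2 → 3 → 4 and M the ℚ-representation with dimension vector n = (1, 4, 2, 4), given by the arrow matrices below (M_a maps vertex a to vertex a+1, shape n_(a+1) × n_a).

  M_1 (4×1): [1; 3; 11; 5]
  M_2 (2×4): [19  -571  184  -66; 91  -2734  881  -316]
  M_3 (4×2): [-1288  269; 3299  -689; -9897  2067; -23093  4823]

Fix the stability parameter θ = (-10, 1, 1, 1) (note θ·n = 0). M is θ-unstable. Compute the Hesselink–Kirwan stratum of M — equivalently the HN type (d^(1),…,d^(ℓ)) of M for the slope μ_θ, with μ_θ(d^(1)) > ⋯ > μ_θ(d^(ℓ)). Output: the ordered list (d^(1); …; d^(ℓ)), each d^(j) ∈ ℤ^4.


Interval decomposition of M: I[1,2], I[2,2], I[2,4]^2, I[4,4]^2.
HN type (ℓ=2): μ^(1)=1; μ^(2)=-10

((0, 4, 2, 4); (1, 0, 0, 0))


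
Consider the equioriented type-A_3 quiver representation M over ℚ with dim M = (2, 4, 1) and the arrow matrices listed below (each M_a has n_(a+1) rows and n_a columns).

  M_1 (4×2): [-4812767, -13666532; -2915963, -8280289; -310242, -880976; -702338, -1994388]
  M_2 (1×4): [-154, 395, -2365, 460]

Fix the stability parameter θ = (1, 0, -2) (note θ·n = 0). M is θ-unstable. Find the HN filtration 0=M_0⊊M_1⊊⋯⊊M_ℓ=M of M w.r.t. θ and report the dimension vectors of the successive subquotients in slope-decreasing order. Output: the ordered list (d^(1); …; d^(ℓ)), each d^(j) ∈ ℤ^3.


Interval decomposition of M: I[1,2], I[1,3], I[2,2]^2.
HN type (ℓ=3): μ^(1)=1/2; μ^(2)=0; μ^(3)=-1/3

((1, 1, 0); (0, 2, 0); (1, 1, 1))


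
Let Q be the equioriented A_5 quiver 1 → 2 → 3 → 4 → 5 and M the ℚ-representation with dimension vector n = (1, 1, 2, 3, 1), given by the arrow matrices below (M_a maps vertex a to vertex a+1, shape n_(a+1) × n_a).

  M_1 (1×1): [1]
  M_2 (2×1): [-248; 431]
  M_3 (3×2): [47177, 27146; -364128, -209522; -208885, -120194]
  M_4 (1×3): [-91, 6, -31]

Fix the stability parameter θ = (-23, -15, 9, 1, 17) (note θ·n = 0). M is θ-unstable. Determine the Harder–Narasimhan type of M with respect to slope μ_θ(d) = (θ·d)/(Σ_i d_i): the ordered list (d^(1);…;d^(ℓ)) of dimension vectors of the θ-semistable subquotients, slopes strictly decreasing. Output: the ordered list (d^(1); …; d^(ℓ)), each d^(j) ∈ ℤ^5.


Barcode: M ≅ I[1,5], I[3,4], I[4,4]. HN layers by μ_θ (5 steps, strictly decreasing):
  μ^(1)=17; μ^(2)=5; μ^(3)=1; μ^(4)=-15; μ^(5)=-23

((0, 0, 0, 0, 1); (0, 0, 2, 2, 0); (0, 0, 0, 1, 0); (0, 1, 0, 0, 0); (1, 0, 0, 0, 0))


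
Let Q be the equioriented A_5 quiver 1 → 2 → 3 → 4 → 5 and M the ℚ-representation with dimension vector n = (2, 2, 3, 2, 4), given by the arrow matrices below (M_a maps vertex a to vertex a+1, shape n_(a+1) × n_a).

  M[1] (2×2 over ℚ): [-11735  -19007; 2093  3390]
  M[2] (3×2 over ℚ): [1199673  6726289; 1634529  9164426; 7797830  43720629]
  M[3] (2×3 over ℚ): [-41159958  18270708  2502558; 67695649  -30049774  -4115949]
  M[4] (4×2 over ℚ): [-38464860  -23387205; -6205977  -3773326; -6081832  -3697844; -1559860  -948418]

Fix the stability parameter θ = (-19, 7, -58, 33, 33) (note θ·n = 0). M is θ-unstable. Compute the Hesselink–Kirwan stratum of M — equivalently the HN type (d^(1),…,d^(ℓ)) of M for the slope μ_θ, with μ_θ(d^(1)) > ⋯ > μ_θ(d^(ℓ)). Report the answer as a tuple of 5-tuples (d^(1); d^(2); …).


Barcode: M ≅ I[1,3], I[1,5], I[3,3], I[4,5], I[5,5]^2. HN layers by μ_θ (3 steps, strictly decreasing):
  μ^(1)=33; μ^(2)=-70/3; μ^(3)=-58

((0, 0, 0, 2, 4); (2, 2, 2, 0, 0); (0, 0, 1, 0, 0))


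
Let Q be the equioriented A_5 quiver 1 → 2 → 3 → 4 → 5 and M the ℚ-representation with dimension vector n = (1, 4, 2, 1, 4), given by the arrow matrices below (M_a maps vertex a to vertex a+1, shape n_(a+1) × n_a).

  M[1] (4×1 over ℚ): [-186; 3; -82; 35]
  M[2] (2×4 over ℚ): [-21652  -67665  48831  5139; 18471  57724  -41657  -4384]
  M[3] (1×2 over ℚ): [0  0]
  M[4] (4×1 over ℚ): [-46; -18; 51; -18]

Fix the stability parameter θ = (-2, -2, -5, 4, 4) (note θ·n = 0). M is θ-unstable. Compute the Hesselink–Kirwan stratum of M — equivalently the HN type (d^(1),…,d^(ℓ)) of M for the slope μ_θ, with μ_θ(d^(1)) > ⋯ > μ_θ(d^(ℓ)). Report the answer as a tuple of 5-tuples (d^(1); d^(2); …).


Barcode: M ≅ I[1,2], I[2,2], I[2,3]^2, I[4,5], I[5,5]^3. HN layers by μ_θ (3 steps, strictly decreasing):
  μ^(1)=4; μ^(2)=-2; μ^(3)=-7/2

((0, 0, 0, 1, 4); (1, 2, 0, 0, 0); (0, 2, 2, 0, 0))


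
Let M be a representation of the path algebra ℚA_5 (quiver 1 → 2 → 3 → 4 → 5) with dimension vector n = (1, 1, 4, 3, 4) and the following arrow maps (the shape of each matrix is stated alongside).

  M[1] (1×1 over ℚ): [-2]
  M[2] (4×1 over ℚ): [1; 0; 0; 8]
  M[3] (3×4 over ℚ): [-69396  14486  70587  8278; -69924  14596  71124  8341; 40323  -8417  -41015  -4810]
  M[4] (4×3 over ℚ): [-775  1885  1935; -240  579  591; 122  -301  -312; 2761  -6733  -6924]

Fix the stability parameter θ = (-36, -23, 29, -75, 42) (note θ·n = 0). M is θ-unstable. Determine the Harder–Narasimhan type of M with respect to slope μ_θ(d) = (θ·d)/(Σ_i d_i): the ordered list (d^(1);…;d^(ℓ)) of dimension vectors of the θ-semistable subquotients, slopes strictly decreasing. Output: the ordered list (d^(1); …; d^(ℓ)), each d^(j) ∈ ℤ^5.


Barcode: M ≅ I[1,5], I[3,3], I[3,5]^2, I[5,5]. HN layers by μ_θ (4 steps, strictly decreasing):
  μ^(1)=42; μ^(2)=29; μ^(3)=-23; μ^(4)=-36

((0, 0, 0, 0, 4); (0, 0, 1, 0, 0); (0, 1, 3, 3, 0); (1, 0, 0, 0, 0))


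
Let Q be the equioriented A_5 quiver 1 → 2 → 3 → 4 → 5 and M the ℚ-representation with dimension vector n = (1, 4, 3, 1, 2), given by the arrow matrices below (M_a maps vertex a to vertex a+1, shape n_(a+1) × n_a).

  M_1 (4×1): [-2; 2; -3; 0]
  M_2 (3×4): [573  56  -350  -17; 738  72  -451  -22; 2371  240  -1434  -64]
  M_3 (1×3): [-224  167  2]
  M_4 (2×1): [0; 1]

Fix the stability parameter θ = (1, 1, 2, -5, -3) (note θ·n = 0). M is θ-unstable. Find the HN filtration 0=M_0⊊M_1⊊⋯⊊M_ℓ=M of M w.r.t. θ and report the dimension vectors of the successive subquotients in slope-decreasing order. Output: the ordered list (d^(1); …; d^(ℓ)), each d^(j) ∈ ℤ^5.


Via rank(M_{q-1}∘⋯∘M_p): M ≅ I[1,5], I[2,2], I[2,3]^2, I[5,5].
μ_θ-semistable layers: μ^(1)=2; μ^(2)=1; μ^(3)=-4/5; μ^(4)=-3

((0, 0, 2, 0, 0); (0, 3, 0, 0, 0); (1, 1, 1, 1, 1); (0, 0, 0, 0, 1))


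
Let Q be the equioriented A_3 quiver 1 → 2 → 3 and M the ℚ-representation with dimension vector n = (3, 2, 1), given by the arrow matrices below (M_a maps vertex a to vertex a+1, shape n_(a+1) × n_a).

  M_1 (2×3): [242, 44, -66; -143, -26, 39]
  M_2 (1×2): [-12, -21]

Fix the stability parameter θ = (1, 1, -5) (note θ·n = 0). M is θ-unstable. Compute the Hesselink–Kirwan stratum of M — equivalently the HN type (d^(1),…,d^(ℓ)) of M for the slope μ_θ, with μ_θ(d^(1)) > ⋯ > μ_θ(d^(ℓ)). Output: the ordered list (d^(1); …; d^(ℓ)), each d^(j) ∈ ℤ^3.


Barcode: M ≅ I[1,1]^2, I[1,3], I[2,2]. HN layers by μ_θ (2 steps, strictly decreasing):
  μ^(1)=1; μ^(2)=-1

((2, 1, 0); (1, 1, 1))


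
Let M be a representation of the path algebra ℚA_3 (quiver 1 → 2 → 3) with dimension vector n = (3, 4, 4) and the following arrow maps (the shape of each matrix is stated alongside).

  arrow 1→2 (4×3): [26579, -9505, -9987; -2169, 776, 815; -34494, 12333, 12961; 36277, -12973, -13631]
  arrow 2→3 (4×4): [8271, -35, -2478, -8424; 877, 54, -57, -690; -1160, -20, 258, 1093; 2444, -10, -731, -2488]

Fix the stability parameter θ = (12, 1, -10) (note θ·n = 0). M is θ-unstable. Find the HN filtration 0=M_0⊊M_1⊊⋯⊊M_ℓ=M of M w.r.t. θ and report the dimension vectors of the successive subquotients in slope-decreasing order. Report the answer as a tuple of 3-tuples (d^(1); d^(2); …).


Via rank(M_{q-1}∘⋯∘M_p): M ≅ I[1,3]^3, I[2,3].
μ_θ-semistable layers: μ^(1)=1; μ^(2)=-9/2

((3, 3, 3); (0, 1, 1))


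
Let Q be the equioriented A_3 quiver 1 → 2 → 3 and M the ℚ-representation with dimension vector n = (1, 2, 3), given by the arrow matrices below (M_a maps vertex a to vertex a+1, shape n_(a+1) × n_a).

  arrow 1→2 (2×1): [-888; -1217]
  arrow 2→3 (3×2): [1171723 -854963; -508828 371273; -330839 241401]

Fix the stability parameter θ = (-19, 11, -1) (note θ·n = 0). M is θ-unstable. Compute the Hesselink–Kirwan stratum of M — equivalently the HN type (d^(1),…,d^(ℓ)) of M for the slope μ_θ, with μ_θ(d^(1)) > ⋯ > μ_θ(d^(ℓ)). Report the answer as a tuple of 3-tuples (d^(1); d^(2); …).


Interval decomposition of M: I[1,3], I[2,3], I[3,3].
HN type (ℓ=3): μ^(1)=5; μ^(2)=-1; μ^(3)=-19

((0, 2, 2); (0, 0, 1); (1, 0, 0))


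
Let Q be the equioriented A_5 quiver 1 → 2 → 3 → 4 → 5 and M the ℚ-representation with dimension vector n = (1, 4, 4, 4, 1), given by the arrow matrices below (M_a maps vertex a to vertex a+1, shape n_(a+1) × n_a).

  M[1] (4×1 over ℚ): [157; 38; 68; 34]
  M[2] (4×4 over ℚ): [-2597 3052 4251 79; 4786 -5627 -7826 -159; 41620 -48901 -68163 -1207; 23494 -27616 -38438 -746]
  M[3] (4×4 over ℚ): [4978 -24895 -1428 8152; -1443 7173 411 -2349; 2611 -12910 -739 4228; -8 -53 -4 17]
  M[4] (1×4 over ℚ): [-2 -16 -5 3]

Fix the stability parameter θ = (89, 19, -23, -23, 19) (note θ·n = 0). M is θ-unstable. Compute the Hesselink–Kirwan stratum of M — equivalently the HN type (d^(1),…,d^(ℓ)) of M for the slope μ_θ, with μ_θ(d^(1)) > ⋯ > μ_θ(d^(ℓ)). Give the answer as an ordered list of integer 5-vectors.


Interval decomposition of M: I[1,5], I[2,2], I[2,3], I[2,4], I[3,4], I[4,4].
HN type (ℓ=5): μ^(1)=19; μ^(2)=31/2; μ^(3)=-2; μ^(4)=-9; μ^(5)=-23

((0, 1, 0, 0, 1); (1, 1, 1, 1, 0); (0, 1, 1, 0, 0); (0, 1, 1, 1, 0); (0, 0, 1, 2, 0))


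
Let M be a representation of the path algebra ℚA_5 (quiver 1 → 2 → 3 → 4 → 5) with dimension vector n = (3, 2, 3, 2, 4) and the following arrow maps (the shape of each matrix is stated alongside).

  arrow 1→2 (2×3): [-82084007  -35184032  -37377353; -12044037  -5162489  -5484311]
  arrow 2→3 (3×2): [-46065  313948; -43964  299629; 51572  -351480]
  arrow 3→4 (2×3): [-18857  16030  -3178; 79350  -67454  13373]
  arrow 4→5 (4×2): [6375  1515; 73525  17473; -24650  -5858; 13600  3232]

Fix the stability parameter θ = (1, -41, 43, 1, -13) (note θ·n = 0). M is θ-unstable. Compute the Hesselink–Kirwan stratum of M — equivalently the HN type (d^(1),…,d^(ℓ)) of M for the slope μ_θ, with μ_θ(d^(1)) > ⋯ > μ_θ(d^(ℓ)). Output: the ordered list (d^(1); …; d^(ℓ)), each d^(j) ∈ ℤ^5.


Barcode: M ≅ I[1,1], I[1,4], I[1,5], I[3,3], I[5,5]^3. HN layers by μ_θ (6 steps, strictly decreasing):
  μ^(1)=43; μ^(2)=22; μ^(3)=31/3; μ^(4)=1; μ^(5)=-13; μ^(6)=-20

((0, 0, 1, 0, 0); (0, 0, 1, 1, 0); (0, 0, 1, 1, 1); (1, 0, 0, 0, 0); (0, 0, 0, 0, 3); (2, 2, 0, 0, 0))


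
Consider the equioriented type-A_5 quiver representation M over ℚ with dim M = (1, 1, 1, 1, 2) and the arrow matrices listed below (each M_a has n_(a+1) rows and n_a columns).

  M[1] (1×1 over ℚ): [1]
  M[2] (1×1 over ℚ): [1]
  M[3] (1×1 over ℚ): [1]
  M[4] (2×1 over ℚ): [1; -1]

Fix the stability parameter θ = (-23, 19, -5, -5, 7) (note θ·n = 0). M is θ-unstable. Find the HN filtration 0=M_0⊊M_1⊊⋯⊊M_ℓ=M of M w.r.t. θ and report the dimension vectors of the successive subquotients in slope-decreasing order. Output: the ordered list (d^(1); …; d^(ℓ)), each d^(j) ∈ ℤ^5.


Barcode: M ≅ I[1,5], I[5,5]. HN layers by μ_θ (3 steps, strictly decreasing):
  μ^(1)=7; μ^(2)=3; μ^(3)=-23

((0, 0, 0, 0, 2); (0, 1, 1, 1, 0); (1, 0, 0, 0, 0))


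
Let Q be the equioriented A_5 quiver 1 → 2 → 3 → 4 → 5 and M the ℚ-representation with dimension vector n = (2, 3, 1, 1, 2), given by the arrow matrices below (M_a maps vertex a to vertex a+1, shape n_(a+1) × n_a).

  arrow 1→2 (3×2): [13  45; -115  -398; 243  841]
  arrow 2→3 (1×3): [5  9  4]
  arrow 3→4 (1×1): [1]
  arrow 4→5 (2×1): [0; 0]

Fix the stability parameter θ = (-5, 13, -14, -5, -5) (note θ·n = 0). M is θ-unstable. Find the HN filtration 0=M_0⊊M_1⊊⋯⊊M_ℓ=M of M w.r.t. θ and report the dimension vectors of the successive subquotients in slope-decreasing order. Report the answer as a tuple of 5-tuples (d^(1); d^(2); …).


Interval decomposition of M: I[1,2], I[1,4], I[2,2], I[5,5]^2.
HN type (ℓ=3): μ^(1)=13; μ^(2)=-2; μ^(3)=-5

((0, 2, 0, 0, 0); (0, 1, 1, 1, 0); (2, 0, 0, 0, 2))


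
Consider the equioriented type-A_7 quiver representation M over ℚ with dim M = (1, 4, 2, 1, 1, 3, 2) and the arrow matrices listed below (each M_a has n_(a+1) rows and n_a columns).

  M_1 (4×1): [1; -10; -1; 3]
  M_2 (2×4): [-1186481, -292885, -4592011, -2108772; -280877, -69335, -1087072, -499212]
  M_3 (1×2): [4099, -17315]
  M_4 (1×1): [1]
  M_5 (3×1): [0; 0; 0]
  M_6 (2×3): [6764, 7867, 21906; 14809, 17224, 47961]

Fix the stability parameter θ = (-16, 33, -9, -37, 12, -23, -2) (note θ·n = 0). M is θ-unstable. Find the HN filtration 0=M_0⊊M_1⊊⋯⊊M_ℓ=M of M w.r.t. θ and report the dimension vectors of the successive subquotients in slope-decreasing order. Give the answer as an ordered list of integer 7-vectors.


Interval decomposition of M: I[1,5], I[2,2]^2, I[2,3], I[6,6], I[6,7]^2.
HN type (ℓ=6): μ^(1)=33; μ^(2)=12; μ^(3)=-2; μ^(4)=-13/3; μ^(5)=-16; μ^(6)=-23

((0, 2, 0, 0, 0, 0, 0); (0, 1, 1, 0, 1, 0, 0); (0, 0, 0, 0, 0, 0, 2); (0, 1, 1, 1, 0, 0, 0); (1, 0, 0, 0, 0, 0, 0); (0, 0, 0, 0, 0, 3, 0))


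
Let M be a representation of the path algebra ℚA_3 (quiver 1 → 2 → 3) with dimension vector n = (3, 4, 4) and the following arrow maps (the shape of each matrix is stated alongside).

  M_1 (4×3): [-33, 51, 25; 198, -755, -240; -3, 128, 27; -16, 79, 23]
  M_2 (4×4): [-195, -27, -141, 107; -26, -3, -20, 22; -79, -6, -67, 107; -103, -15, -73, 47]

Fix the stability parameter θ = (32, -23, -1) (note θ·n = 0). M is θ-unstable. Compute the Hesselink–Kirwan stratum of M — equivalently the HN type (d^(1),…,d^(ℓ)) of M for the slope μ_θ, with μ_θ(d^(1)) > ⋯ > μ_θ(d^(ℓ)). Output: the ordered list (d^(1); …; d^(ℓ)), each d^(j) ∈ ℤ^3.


Via rank(M_{q-1}∘⋯∘M_p): M ≅ I[1,2], I[1,3]^2, I[2,2], I[3,3]^2.
μ_θ-semistable layers: μ^(1)=9/2; μ^(2)=8/3; μ^(3)=-1; μ^(4)=-23

((1, 1, 0); (2, 2, 2); (0, 0, 2); (0, 1, 0))


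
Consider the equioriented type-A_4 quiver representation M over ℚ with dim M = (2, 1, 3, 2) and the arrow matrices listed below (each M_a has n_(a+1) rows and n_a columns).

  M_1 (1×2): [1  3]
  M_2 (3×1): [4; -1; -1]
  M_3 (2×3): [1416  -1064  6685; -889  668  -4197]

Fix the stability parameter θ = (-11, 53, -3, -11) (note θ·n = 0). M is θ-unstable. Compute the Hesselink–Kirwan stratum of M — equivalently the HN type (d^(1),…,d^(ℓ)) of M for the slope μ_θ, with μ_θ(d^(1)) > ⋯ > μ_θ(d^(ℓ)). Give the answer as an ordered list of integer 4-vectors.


Interval decomposition of M: I[1,1], I[1,4], I[3,3], I[3,4].
HN type (ℓ=4): μ^(1)=13; μ^(2)=-3; μ^(3)=-7; μ^(4)=-11

((0, 1, 1, 1); (0, 0, 1, 0); (0, 0, 1, 1); (2, 0, 0, 0))


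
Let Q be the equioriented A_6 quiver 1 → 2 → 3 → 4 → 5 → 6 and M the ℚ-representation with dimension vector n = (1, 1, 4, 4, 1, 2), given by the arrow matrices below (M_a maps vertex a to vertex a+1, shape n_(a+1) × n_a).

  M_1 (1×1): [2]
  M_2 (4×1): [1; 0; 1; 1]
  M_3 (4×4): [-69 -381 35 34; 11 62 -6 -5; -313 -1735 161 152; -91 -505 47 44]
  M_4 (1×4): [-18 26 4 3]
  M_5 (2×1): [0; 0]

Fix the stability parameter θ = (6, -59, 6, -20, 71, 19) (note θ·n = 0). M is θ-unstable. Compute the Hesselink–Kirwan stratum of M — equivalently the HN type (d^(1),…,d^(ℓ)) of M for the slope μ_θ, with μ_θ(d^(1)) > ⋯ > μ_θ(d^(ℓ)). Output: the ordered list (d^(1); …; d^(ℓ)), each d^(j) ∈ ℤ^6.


Barcode: M ≅ I[1,3], I[3,3], I[3,4], I[3,5], I[4,4]^2, I[6,6]^2. HN layers by μ_θ (6 steps, strictly decreasing):
  μ^(1)=71; μ^(2)=19; μ^(3)=6; μ^(4)=-7; μ^(5)=-20; μ^(6)=-53/2

((0, 0, 0, 0, 1, 0); (0, 0, 0, 0, 0, 2); (0, 0, 2, 0, 0, 0); (0, 0, 2, 2, 0, 0); (0, 0, 0, 2, 0, 0); (1, 1, 0, 0, 0, 0))
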